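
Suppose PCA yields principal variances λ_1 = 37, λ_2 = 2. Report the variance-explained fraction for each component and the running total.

Step 1 — total variance = trace(Sigma) = Σ λ_i = 37 + 2 = 39.

Step 2 — fraction explained by component i = λ_i / Σ λ:
  PC1: 37/39 = 0.9487
  PC2: 2/39 = 0.0513

Step 3 — cumulative fraction after k components = (λ_1 + ... + λ_k) / Σ λ:
  k = 1: 37/39 = 0.9487
  k = 2: (37 + 2)/39 = 39/39 = 1

Summary (fraction, with percent):

explained: PC1 0.9487 (94.87%), PC2 0.0513 (5.13%);  cumulative: 0.9487, 1


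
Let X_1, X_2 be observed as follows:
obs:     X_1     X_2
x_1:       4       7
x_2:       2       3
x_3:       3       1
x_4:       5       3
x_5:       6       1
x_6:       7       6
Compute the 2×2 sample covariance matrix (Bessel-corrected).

Step 1 — column means:
  mean(X_1) = (4 + 2 + 3 + 5 + 6 + 7) / 6 = 27/6 = 4.5
  mean(X_2) = (7 + 3 + 1 + 3 + 1 + 6) / 6 = 21/6 = 3.5

Step 2 — sample covariance S[i,j] = (1/(n-1)) · Σ_k (x_{k,i} - mean_i) · (x_{k,j} - mean_j), with n-1 = 5.
  S[X_1,X_1] = ((-0.5)·(-0.5) + (-2.5)·(-2.5) + (-1.5)·(-1.5) + (0.5)·(0.5) + (1.5)·(1.5) + (2.5)·(2.5)) / 5 = 17.5/5 = 3.5
  S[X_1,X_2] = ((-0.5)·(3.5) + (-2.5)·(-0.5) + (-1.5)·(-2.5) + (0.5)·(-0.5) + (1.5)·(-2.5) + (2.5)·(2.5)) / 5 = 5.5/5 = 1.1
  S[X_2,X_2] = ((3.5)·(3.5) + (-0.5)·(-0.5) + (-2.5)·(-2.5) + (-0.5)·(-0.5) + (-2.5)·(-2.5) + (2.5)·(2.5)) / 5 = 31.5/5 = 6.3

S is symmetric (S[j,i] = S[i,j]). Assembling:

S = [[3.5, 1.1],
 [1.1, 6.3]]


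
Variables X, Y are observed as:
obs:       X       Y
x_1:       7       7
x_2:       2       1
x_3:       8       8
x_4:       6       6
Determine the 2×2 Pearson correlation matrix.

Step 1 — column means:
  mean(X) = (7 + 2 + 8 + 6) / 4 = 23/4 = 5.75
  mean(Y) = (7 + 1 + 8 + 6) / 4 = 22/4 = 5.5

Step 2 — sample variances and covariances s[i,j] = (1/(n-1)) · Σ_k (x_{k,i} - mean_i) · (x_{k,j} - mean_j), with n-1 = 3:
  s[X,X] = ((1.25)·(1.25) + (-3.75)·(-3.75) + (2.25)·(2.25) + (0.25)·(0.25)) / 3 = 20.75/3 = 6.9167
  s[X,Y] = ((1.25)·(1.5) + (-3.75)·(-4.5) + (2.25)·(2.5) + (0.25)·(0.5)) / 3 = 24.5/3 = 8.1667
  s[Y,Y] = ((1.5)·(1.5) + (-4.5)·(-4.5) + (2.5)·(2.5) + (0.5)·(0.5)) / 3 = 29/3 = 9.6667
  Sample standard deviations s_i = √(s[i,i]):
  s(X) = √(6.9167) = 2.63
  s(Y) = √(9.6667) = 3.1091

Step 3 — r_{ij} = s_{ij} / (s_i · s_j):
  r[X,X] = 1 (diagonal).
  r[X,Y] = 8.1667 / (2.63 · 3.1091) = 8.1667 / 8.1769 = 0.9988
  r[Y,Y] = 1 (diagonal).

R is symmetric with unit diagonal. Assembling:

R = [[1, 0.9988],
 [0.9988, 1]]


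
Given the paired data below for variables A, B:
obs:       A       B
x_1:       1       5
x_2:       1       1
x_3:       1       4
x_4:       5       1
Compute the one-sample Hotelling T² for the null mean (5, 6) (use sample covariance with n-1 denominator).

Step 1 — sample mean vector:
  mean(A) = (1 + 1 + 1 + 5) / 4 = 8/4 = 2
  mean(B) = (5 + 1 + 4 + 1) / 4 = 11/4 = 2.75
  x̄ = (2, 2.75),  deviation x̄ - mu_0 = (2, 2.75) - (5, 6) = (-3, -3.25).

Step 2 — sample covariance matrix, S[i,j] = (1/(n-1)) · Σ_k (x_{k,i} - mean_i) · (x_{k,j} - mean_j), divisor n-1 = 3:
  S[A,A] = ((-1)·(-1) + (-1)·(-1) + (-1)·(-1) + (3)·(3)) / 3 = 12/3 = 4
  S[A,B] = ((-1)·(2.25) + (-1)·(-1.75) + (-1)·(1.25) + (3)·(-1.75)) / 3 = -7/3 = -2.3333
  S[B,B] = ((2.25)·(2.25) + (-1.75)·(-1.75) + (1.25)·(1.25) + (-1.75)·(-1.75)) / 3 = 12.75/3 = 4.25
  S = [[4, -2.3333],
 [-2.3333, 4.25]].

Step 3 — invert S. det(S) = 4·4.25 - (-2.3333)² = 11.5556.
  S^{-1} = (1/det) · [[d, -b], [-b, a]] = [[0.3678, 0.2019],
 [0.2019, 0.3462]].

Step 4 — quadratic form (x̄ - mu_0)^T · S^{-1} · (x̄ - mu_0):
  S^{-1} · (x̄ - mu_0) = (-1.7596, -1.7308),
  (x̄ - mu_0)^T · [...] = (-3)·(-1.7596) + (-3.25)·(-1.7308) = 10.9038.

Step 5 — scale by n: T² = 4 · 10.9038 = 43.6154.

T² ≈ 43.6154


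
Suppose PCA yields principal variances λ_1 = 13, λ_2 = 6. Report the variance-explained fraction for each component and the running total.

Step 1 — total variance = trace(Sigma) = Σ λ_i = 13 + 6 = 19.

Step 2 — fraction explained by component i = λ_i / Σ λ:
  PC1: 13/19 = 0.6842
  PC2: 6/19 = 0.3158

Step 3 — cumulative fraction after k components = (λ_1 + ... + λ_k) / Σ λ:
  k = 1: 13/19 = 0.6842
  k = 2: (13 + 6)/19 = 19/19 = 1

Summary (fraction, with percent):

explained: PC1 0.6842 (68.42%), PC2 0.3158 (31.58%);  cumulative: 0.6842, 1


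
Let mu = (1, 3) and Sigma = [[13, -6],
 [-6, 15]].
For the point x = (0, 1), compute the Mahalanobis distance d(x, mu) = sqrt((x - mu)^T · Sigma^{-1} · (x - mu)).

Step 1 — centre the observation: (x - mu) = (-1, -2).

Step 2 — invert Sigma. det(Sigma) = 13·15 - (-6)² = 159.
  Sigma^{-1} = (1/det) · [[d, -b], [-b, a]] = [[0.0943, 0.0377],
 [0.0377, 0.0818]].

Step 3 — form the quadratic (x - mu)^T · Sigma^{-1} · (x - mu):
  Sigma^{-1} · (x - mu) = (-0.1698, -0.2013).
  (x - mu)^T · [Sigma^{-1} · (x - mu)] = (-1)·(-0.1698) + (-2)·(-0.2013) = 0.5723.

Step 4 — take square root: d = √(0.5723) ≈ 0.7565.

d(x, mu) = √(0.5723) ≈ 0.7565


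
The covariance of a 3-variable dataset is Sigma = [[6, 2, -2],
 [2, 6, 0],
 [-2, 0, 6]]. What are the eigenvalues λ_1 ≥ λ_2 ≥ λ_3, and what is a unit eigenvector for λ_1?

Step 1 — characteristic polynomial p(λ) = det(λI - Sigma) = λ³ - tr·λ² + c_1·λ - det, where tr = trace, c_1 = sum of the principal 2×2 minors, det = det(Sigma):
  tr = 6 + 6 + 6 = 18,
  c_1 = (6·6 - (2)²) + (6·6 - (-2)²) + (6·6 - (0)²) = 32 + 32 + 36 = 100,
  det = 6·(6·6 - (0)²) - (2)·((2)·6 - (0)·(-2)) + (-2)·((2)·(0) - 6·(-2)) = 6·(36) - (2)·(12) + (-2)·(12) = 168.
  So p(λ) = λ³ - 18λ² + 100λ - 168.
Step 2 — look for an integer root (rational root theorem: any rational root is an integer divisor of 168). Testing λ = 6:
  p(6) = 216 - 648 + 600 - 168 = 0  ✓
  Dividing out (λ - 6): p(λ) = (λ - 6)(λ² - 12λ + 28).
Step 3 — remaining eigenvalues from the quadratic λ² - 12λ + 28 = 0:
  Δ = 12² - 4·28 = 144 - 112 = 32,  λ = (12 ± √32)/2 = (12 ± 5.6569)/2 ≈ 8.8284 or 3.1716.
  Sorted: λ_1 = 8.8284,  λ_2 = 6,  λ_3 = 3.1716  (check: sum = 18 = tr ✓).

Step 4 — unit eigenvector for λ_1 ≈ 8.8284: v spans the null space of (Sigma - λ_1 I), whose rows are
  r_1 = (-2.8284, 2, -2),  r_2 = (2, -2.8284, 0),  r_3 = (-2, 0, -2.8284).
  v is orthogonal to every row, so take v ∝ r_1 × r_2 = ((2)·(0) - (-2)·(-2.8284), (-2)·(2) - (-2.8284)·(0), (-2.8284)·(-2.8284) - (2)·(2)) ≈ (-5.6569, -4, 4).
  Rescale (multiply by -1 so the first nonzero entry is positive): u = (5.6569, 4, -4).
  ||u|| = √((5.6569)² + (4)² + (-4)²) = √(64) ≈ 8,  v_1 = u/||u|| ≈ (0.7071, 0.5, -0.5) (||v_1|| = 1).

λ_1 = 8.8284,  λ_2 = 6,  λ_3 = 3.1716;  v_1 ≈ (0.7071, 0.5, -0.5)


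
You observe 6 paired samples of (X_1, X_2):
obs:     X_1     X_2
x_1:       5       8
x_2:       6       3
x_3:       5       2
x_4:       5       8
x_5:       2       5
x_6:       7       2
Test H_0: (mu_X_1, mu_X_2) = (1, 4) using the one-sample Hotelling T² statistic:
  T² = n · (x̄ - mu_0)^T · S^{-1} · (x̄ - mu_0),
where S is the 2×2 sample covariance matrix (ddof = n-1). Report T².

Step 1 — sample mean vector:
  mean(X_1) = (5 + 6 + 5 + 5 + 2 + 7) / 6 = 30/6 = 5
  mean(X_2) = (8 + 3 + 2 + 8 + 5 + 2) / 6 = 28/6 = 4.6667
  x̄ = (5, 4.6667),  deviation x̄ - mu_0 = (5, 4.6667) - (1, 4) = (4, 0.6667).

Step 2 — sample covariance matrix, S[i,j] = (1/(n-1)) · Σ_k (x_{k,i} - mean_i) · (x_{k,j} - mean_j), divisor n-1 = 5:
  S[X_1,X_1] = ((0)·(0) + (1)·(1) + (0)·(0) + (0)·(0) + (-3)·(-3) + (2)·(2)) / 5 = 14/5 = 2.8
  S[X_1,X_2] = ((0)·(3.3333) + (1)·(-1.6667) + (0)·(-2.6667) + (0)·(3.3333) + (-3)·(0.3333) + (2)·(-2.6667)) / 5 = -8/5 = -1.6
  S[X_2,X_2] = ((3.3333)·(3.3333) + (-1.6667)·(-1.6667) + (-2.6667)·(-2.6667) + (3.3333)·(3.3333) + (0.3333)·(0.3333) + (-2.6667)·(-2.6667)) / 5 = 39.3333/5 = 7.8667
  S = [[2.8, -1.6],
 [-1.6, 7.8667]].

Step 3 — invert S. det(S) = 2.8·7.8667 - (-1.6)² = 19.4667.
  S^{-1} = (1/det) · [[d, -b], [-b, a]] = [[0.4041, 0.0822],
 [0.0822, 0.1438]].

Step 4 — quadratic form (x̄ - mu_0)^T · S^{-1} · (x̄ - mu_0):
  S^{-1} · (x̄ - mu_0) = (1.6712, 0.4247),
  (x̄ - mu_0)^T · [...] = (4)·(1.6712) + (0.6667)·(0.4247) = 6.968.

Step 5 — scale by n: T² = 6 · 6.968 = 41.8082.

T² ≈ 41.8082


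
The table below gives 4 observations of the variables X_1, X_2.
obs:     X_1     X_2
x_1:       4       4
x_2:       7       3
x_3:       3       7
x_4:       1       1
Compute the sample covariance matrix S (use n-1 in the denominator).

Step 1 — column means:
  mean(X_1) = (4 + 7 + 3 + 1) / 4 = 15/4 = 3.75
  mean(X_2) = (4 + 3 + 7 + 1) / 4 = 15/4 = 3.75

Step 2 — sample covariance S[i,j] = (1/(n-1)) · Σ_k (x_{k,i} - mean_i) · (x_{k,j} - mean_j), with n-1 = 3.
  S[X_1,X_1] = ((0.25)·(0.25) + (3.25)·(3.25) + (-0.75)·(-0.75) + (-2.75)·(-2.75)) / 3 = 18.75/3 = 6.25
  S[X_1,X_2] = ((0.25)·(0.25) + (3.25)·(-0.75) + (-0.75)·(3.25) + (-2.75)·(-2.75)) / 3 = 2.75/3 = 0.9167
  S[X_2,X_2] = ((0.25)·(0.25) + (-0.75)·(-0.75) + (3.25)·(3.25) + (-2.75)·(-2.75)) / 3 = 18.75/3 = 6.25

S is symmetric (S[j,i] = S[i,j]). Assembling:

S = [[6.25, 0.9167],
 [0.9167, 6.25]]


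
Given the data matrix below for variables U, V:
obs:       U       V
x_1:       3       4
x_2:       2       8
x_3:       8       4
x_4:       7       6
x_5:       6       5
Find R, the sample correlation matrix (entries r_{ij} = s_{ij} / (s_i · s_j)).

Step 1 — column means:
  mean(U) = (3 + 2 + 8 + 7 + 6) / 5 = 26/5 = 5.2
  mean(V) = (4 + 8 + 4 + 6 + 5) / 5 = 27/5 = 5.4

Step 2 — sample variances and covariances s[i,j] = (1/(n-1)) · Σ_k (x_{k,i} - mean_i) · (x_{k,j} - mean_j), with n-1 = 4:
  s[U,U] = ((-2.2)·(-2.2) + (-3.2)·(-3.2) + (2.8)·(2.8) + (1.8)·(1.8) + (0.8)·(0.8)) / 4 = 26.8/4 = 6.7
  s[U,V] = ((-2.2)·(-1.4) + (-3.2)·(2.6) + (2.8)·(-1.4) + (1.8)·(0.6) + (0.8)·(-0.4)) / 4 = -8.4/4 = -2.1
  s[V,V] = ((-1.4)·(-1.4) + (2.6)·(2.6) + (-1.4)·(-1.4) + (0.6)·(0.6) + (-0.4)·(-0.4)) / 4 = 11.2/4 = 2.8
  Sample standard deviations s_i = √(s[i,i]):
  s(U) = √(6.7) = 2.5884
  s(V) = √(2.8) = 1.6733

Step 3 — r_{ij} = s_{ij} / (s_i · s_j):
  r[U,U] = 1 (diagonal).
  r[U,V] = -2.1 / (2.5884 · 1.6733) = -2.1 / 4.3313 = -0.4848
  r[V,V] = 1 (diagonal).

R is symmetric with unit diagonal. Assembling:

R = [[1, -0.4848],
 [-0.4848, 1]]


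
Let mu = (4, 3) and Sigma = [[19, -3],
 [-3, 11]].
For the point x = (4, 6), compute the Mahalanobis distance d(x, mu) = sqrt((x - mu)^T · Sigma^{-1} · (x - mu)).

Step 1 — centre the observation: (x - mu) = (0, 3).

Step 2 — invert Sigma. det(Sigma) = 19·11 - (-3)² = 200.
  Sigma^{-1} = (1/det) · [[d, -b], [-b, a]] = [[0.055, 0.015],
 [0.015, 0.095]].

Step 3 — form the quadratic (x - mu)^T · Sigma^{-1} · (x - mu):
  Sigma^{-1} · (x - mu) = (0.045, 0.285).
  (x - mu)^T · [Sigma^{-1} · (x - mu)] = (0)·(0.045) + (3)·(0.285) = 0.855.

Step 4 — take square root: d = √(0.855) ≈ 0.9247.

d(x, mu) = √(0.855) ≈ 0.9247


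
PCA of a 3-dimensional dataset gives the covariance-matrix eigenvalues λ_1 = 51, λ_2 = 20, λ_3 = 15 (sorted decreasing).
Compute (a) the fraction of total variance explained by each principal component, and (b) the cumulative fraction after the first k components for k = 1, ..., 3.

Step 1 — total variance = trace(Sigma) = Σ λ_i = 51 + 20 + 15 = 86.

Step 2 — fraction explained by component i = λ_i / Σ λ:
  PC1: 51/86 = 0.593
  PC2: 20/86 = 0.2326
  PC3: 15/86 = 0.1744

Step 3 — cumulative fraction after k components = (λ_1 + ... + λ_k) / Σ λ:
  k = 1: 51/86 = 0.593
  k = 2: (51 + 20)/86 = 71/86 = 0.8256
  k = 3: (51 + 20 + 15)/86 = 86/86 = 1

Summary (fraction, with percent):

explained: PC1 0.593 (59.3%), PC2 0.2326 (23.26%), PC3 0.1744 (17.44%);  cumulative: 0.593, 0.8256, 1


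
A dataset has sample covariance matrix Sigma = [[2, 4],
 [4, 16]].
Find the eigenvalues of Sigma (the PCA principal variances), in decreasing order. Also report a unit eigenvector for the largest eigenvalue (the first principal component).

Step 1 — characteristic polynomial of 2×2 Sigma:
  det(Sigma - λI) = λ² - trace · λ + det = 0.
  trace = 2 + 16 = 18, det = 2·16 - (4)² = 16.
Step 2 — discriminant:
  Δ = trace² - 4·det = 324 - 64 = 260.
Step 3 — eigenvalues:
  λ = (trace ± √Δ)/2 = (18 ± 16.1245)/2,
  λ_1 = 17.0623,  λ_2 = 0.9377.

Step 4 — unit eigenvector for λ_1: solve (Sigma - λ_1 I)v = 0. First row:
  (2 - 17.0623)·v_x + (4)·v_y = 0, i.e. (-15.0623)·v_x + (4)·v_y = 0,
  so v ∝ (b, λ_1 - a) = (4, 15.0623) = u.
  ||u|| = √((4)² + (15.0623)²) = √(242.8716) ≈ 15.5843,
  v_1 = u/||u|| ≈ (0.2567, 0.9665) (||v_1|| = 1).

λ_1 = 17.0623,  λ_2 = 0.9377;  v_1 ≈ (0.2567, 0.9665)


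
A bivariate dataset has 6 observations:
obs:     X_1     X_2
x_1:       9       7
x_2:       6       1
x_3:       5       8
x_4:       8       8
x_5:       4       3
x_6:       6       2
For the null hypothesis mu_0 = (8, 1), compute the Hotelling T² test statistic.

Step 1 — sample mean vector:
  mean(X_1) = (9 + 6 + 5 + 8 + 4 + 6) / 6 = 38/6 = 6.3333
  mean(X_2) = (7 + 1 + 8 + 8 + 3 + 2) / 6 = 29/6 = 4.8333
  x̄ = (6.3333, 4.8333),  deviation x̄ - mu_0 = (6.3333, 4.8333) - (8, 1) = (-1.6667, 3.8333).

Step 2 — sample covariance matrix, S[i,j] = (1/(n-1)) · Σ_k (x_{k,i} - mean_i) · (x_{k,j} - mean_j), divisor n-1 = 5:
  S[X_1,X_1] = ((2.6667)·(2.6667) + (-0.3333)·(-0.3333) + (-1.3333)·(-1.3333) + (1.6667)·(1.6667) + (-2.3333)·(-2.3333) + (-0.3333)·(-0.3333)) / 5 = 17.3333/5 = 3.4667
  S[X_1,X_2] = ((2.6667)·(2.1667) + (-0.3333)·(-3.8333) + (-1.3333)·(3.1667) + (1.6667)·(3.1667) + (-2.3333)·(-1.8333) + (-0.3333)·(-2.8333)) / 5 = 13.3333/5 = 2.6667
  S[X_2,X_2] = ((2.1667)·(2.1667) + (-3.8333)·(-3.8333) + (3.1667)·(3.1667) + (3.1667)·(3.1667) + (-1.8333)·(-1.8333) + (-2.8333)·(-2.8333)) / 5 = 50.8333/5 = 10.1667
  S = [[3.4667, 2.6667],
 [2.6667, 10.1667]].

Step 3 — invert S. det(S) = 3.4667·10.1667 - (2.6667)² = 28.1333.
  S^{-1} = (1/det) · [[d, -b], [-b, a]] = [[0.3614, -0.0948],
 [-0.0948, 0.1232]].

Step 4 — quadratic form (x̄ - mu_0)^T · S^{-1} · (x̄ - mu_0):
  S^{-1} · (x̄ - mu_0) = (-0.9656, 0.6303),
  (x̄ - mu_0)^T · [...] = (-1.6667)·(-0.9656) + (3.8333)·(0.6303) = 4.0257.

Step 5 — scale by n: T² = 6 · 4.0257 = 24.154.

T² ≈ 24.154


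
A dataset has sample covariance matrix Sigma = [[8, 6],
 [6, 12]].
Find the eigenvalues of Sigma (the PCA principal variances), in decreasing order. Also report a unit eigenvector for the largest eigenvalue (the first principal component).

Step 1 — characteristic polynomial of 2×2 Sigma:
  det(Sigma - λI) = λ² - trace · λ + det = 0.
  trace = 8 + 12 = 20, det = 8·12 - (6)² = 60.
Step 2 — discriminant:
  Δ = trace² - 4·det = 400 - 240 = 160.
Step 3 — eigenvalues:
  λ = (trace ± √Δ)/2 = (20 ± 12.6491)/2,
  λ_1 = 16.3246,  λ_2 = 3.6754.

Step 4 — unit eigenvector for λ_1: solve (Sigma - λ_1 I)v = 0. First row:
  (8 - 16.3246)·v_x + (6)·v_y = 0, i.e. (-8.3246)·v_x + (6)·v_y = 0,
  so v ∝ (b, λ_1 - a) = (6, 8.3246) = u.
  ||u|| = √((6)² + (8.3246)²) = √(105.2982) ≈ 10.2615,
  v_1 = u/||u|| ≈ (0.5847, 0.8112) (||v_1|| = 1).

λ_1 = 16.3246,  λ_2 = 3.6754;  v_1 ≈ (0.5847, 0.8112)


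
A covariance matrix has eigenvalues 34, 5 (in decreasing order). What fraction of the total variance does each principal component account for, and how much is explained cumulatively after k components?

Step 1 — total variance = trace(Sigma) = Σ λ_i = 34 + 5 = 39.

Step 2 — fraction explained by component i = λ_i / Σ λ:
  PC1: 34/39 = 0.8718
  PC2: 5/39 = 0.1282

Step 3 — cumulative fraction after k components = (λ_1 + ... + λ_k) / Σ λ:
  k = 1: 34/39 = 0.8718
  k = 2: (34 + 5)/39 = 39/39 = 1

Summary (fraction, with percent):

explained: PC1 0.8718 (87.18%), PC2 0.1282 (12.82%);  cumulative: 0.8718, 1


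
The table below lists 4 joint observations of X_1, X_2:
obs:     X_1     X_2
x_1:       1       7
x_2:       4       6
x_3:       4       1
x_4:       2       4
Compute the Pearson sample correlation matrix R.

Step 1 — column means:
  mean(X_1) = (1 + 4 + 4 + 2) / 4 = 11/4 = 2.75
  mean(X_2) = (7 + 6 + 1 + 4) / 4 = 18/4 = 4.5

Step 2 — sample variances and covariances s[i,j] = (1/(n-1)) · Σ_k (x_{k,i} - mean_i) · (x_{k,j} - mean_j), with n-1 = 3:
  s[X_1,X_1] = ((-1.75)·(-1.75) + (1.25)·(1.25) + (1.25)·(1.25) + (-0.75)·(-0.75)) / 3 = 6.75/3 = 2.25
  s[X_1,X_2] = ((-1.75)·(2.5) + (1.25)·(1.5) + (1.25)·(-3.5) + (-0.75)·(-0.5)) / 3 = -6.5/3 = -2.1667
  s[X_2,X_2] = ((2.5)·(2.5) + (1.5)·(1.5) + (-3.5)·(-3.5) + (-0.5)·(-0.5)) / 3 = 21/3 = 7
  Sample standard deviations s_i = √(s[i,i]):
  s(X_1) = √(2.25) = 1.5
  s(X_2) = √(7) = 2.6458

Step 3 — r_{ij} = s_{ij} / (s_i · s_j):
  r[X_1,X_1] = 1 (diagonal).
  r[X_1,X_2] = -2.1667 / (1.5 · 2.6458) = -2.1667 / 3.9686 = -0.5459
  r[X_2,X_2] = 1 (diagonal).

R is symmetric with unit diagonal. Assembling:

R = [[1, -0.5459],
 [-0.5459, 1]]


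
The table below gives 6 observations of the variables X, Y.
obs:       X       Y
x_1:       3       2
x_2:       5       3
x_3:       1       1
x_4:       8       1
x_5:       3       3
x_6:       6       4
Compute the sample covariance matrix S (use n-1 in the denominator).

Step 1 — column means:
  mean(X) = (3 + 5 + 1 + 8 + 3 + 6) / 6 = 26/6 = 4.3333
  mean(Y) = (2 + 3 + 1 + 1 + 3 + 4) / 6 = 14/6 = 2.3333

Step 2 — sample covariance S[i,j] = (1/(n-1)) · Σ_k (x_{k,i} - mean_i) · (x_{k,j} - mean_j), with n-1 = 5.
  S[X,X] = ((-1.3333)·(-1.3333) + (0.6667)·(0.6667) + (-3.3333)·(-3.3333) + (3.6667)·(3.6667) + (-1.3333)·(-1.3333) + (1.6667)·(1.6667)) / 5 = 31.3333/5 = 6.2667
  S[X,Y] = ((-1.3333)·(-0.3333) + (0.6667)·(0.6667) + (-3.3333)·(-1.3333) + (3.6667)·(-1.3333) + (-1.3333)·(0.6667) + (1.6667)·(1.6667)) / 5 = 2.3333/5 = 0.4667
  S[Y,Y] = ((-0.3333)·(-0.3333) + (0.6667)·(0.6667) + (-1.3333)·(-1.3333) + (-1.3333)·(-1.3333) + (0.6667)·(0.6667) + (1.6667)·(1.6667)) / 5 = 7.3333/5 = 1.4667

S is symmetric (S[j,i] = S[i,j]). Assembling:

S = [[6.2667, 0.4667],
 [0.4667, 1.4667]]


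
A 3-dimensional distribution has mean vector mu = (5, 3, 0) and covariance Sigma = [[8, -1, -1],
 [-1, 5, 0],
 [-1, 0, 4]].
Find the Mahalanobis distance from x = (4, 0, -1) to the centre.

Step 1 — centre the observation: (x - mu) = (-1, -3, -1).

Step 2 — invert Sigma (cofactor / det for 3×3, or solve directly):
  Sigma^{-1} = [[0.1325, 0.0265, 0.0331],
 [0.0265, 0.2053, 0.0066],
 [0.0331, 0.0066, 0.2583]].

Step 3 — form the quadratic (x - mu)^T · Sigma^{-1} · (x - mu):
  Sigma^{-1} · (x - mu) = (-0.245, -0.649, -0.3113).
  (x - mu)^T · [Sigma^{-1} · (x - mu)] = (-1)·(-0.245) + (-3)·(-0.649) + (-1)·(-0.3113) = 2.5033.

Step 4 — take square root: d = √(2.5033) ≈ 1.5822.

d(x, mu) = √(2.5033) ≈ 1.5822


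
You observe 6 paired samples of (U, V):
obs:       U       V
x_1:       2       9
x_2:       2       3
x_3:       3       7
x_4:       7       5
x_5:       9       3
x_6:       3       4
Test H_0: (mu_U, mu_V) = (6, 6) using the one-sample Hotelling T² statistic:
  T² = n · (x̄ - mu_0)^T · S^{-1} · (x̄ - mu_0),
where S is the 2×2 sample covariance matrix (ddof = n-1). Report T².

Step 1 — sample mean vector:
  mean(U) = (2 + 2 + 3 + 7 + 9 + 3) / 6 = 26/6 = 4.3333
  mean(V) = (9 + 3 + 7 + 5 + 3 + 4) / 6 = 31/6 = 5.1667
  x̄ = (4.3333, 5.1667),  deviation x̄ - mu_0 = (4.3333, 5.1667) - (6, 6) = (-1.6667, -0.8333).

Step 2 — sample covariance matrix, S[i,j] = (1/(n-1)) · Σ_k (x_{k,i} - mean_i) · (x_{k,j} - mean_j), divisor n-1 = 5:
  S[U,U] = ((-2.3333)·(-2.3333) + (-2.3333)·(-2.3333) + (-1.3333)·(-1.3333) + (2.6667)·(2.6667) + (4.6667)·(4.6667) + (-1.3333)·(-1.3333)) / 5 = 43.3333/5 = 8.6667
  S[U,V] = ((-2.3333)·(3.8333) + (-2.3333)·(-2.1667) + (-1.3333)·(1.8333) + (2.6667)·(-0.1667) + (4.6667)·(-2.1667) + (-1.3333)·(-1.1667)) / 5 = -15.3333/5 = -3.0667
  S[V,V] = ((3.8333)·(3.8333) + (-2.1667)·(-2.1667) + (1.8333)·(1.8333) + (-0.1667)·(-0.1667) + (-2.1667)·(-2.1667) + (-1.1667)·(-1.1667)) / 5 = 28.8333/5 = 5.7667
  S = [[8.6667, -3.0667],
 [-3.0667, 5.7667]].

Step 3 — invert S. det(S) = 8.6667·5.7667 - (-3.0667)² = 40.5733.
  S^{-1} = (1/det) · [[d, -b], [-b, a]] = [[0.1421, 0.0756],
 [0.0756, 0.2136]].

Step 4 — quadratic form (x̄ - mu_0)^T · S^{-1} · (x̄ - mu_0):
  S^{-1} · (x̄ - mu_0) = (-0.2999, -0.304),
  (x̄ - mu_0)^T · [...] = (-1.6667)·(-0.2999) + (-0.8333)·(-0.304) = 0.7531.

Step 5 — scale by n: T² = 6 · 0.7531 = 4.5186.

T² ≈ 4.5186


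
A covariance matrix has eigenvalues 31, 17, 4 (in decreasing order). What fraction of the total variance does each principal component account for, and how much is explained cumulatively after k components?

Step 1 — total variance = trace(Sigma) = Σ λ_i = 31 + 17 + 4 = 52.

Step 2 — fraction explained by component i = λ_i / Σ λ:
  PC1: 31/52 = 0.5962
  PC2: 17/52 = 0.3269
  PC3: 4/52 = 0.0769

Step 3 — cumulative fraction after k components = (λ_1 + ... + λ_k) / Σ λ:
  k = 1: 31/52 = 0.5962
  k = 2: (31 + 17)/52 = 48/52 = 0.9231
  k = 3: (31 + 17 + 4)/52 = 52/52 = 1

Summary (fraction, with percent):

explained: PC1 0.5962 (59.62%), PC2 0.3269 (32.69%), PC3 0.0769 (7.69%);  cumulative: 0.5962, 0.9231, 1


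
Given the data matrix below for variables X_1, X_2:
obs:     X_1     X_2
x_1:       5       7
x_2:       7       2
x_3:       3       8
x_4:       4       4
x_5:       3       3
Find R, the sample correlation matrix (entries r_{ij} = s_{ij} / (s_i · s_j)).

Step 1 — column means:
  mean(X_1) = (5 + 7 + 3 + 4 + 3) / 5 = 22/5 = 4.4
  mean(X_2) = (7 + 2 + 8 + 4 + 3) / 5 = 24/5 = 4.8

Step 2 — sample variances and covariances s[i,j] = (1/(n-1)) · Σ_k (x_{k,i} - mean_i) · (x_{k,j} - mean_j), with n-1 = 4:
  s[X_1,X_1] = ((0.6)·(0.6) + (2.6)·(2.6) + (-1.4)·(-1.4) + (-0.4)·(-0.4) + (-1.4)·(-1.4)) / 4 = 11.2/4 = 2.8
  s[X_1,X_2] = ((0.6)·(2.2) + (2.6)·(-2.8) + (-1.4)·(3.2) + (-0.4)·(-0.8) + (-1.4)·(-1.8)) / 4 = -7.6/4 = -1.9
  s[X_2,X_2] = ((2.2)·(2.2) + (-2.8)·(-2.8) + (3.2)·(3.2) + (-0.8)·(-0.8) + (-1.8)·(-1.8)) / 4 = 26.8/4 = 6.7
  Sample standard deviations s_i = √(s[i,i]):
  s(X_1) = √(2.8) = 1.6733
  s(X_2) = √(6.7) = 2.5884

Step 3 — r_{ij} = s_{ij} / (s_i · s_j):
  r[X_1,X_1] = 1 (diagonal).
  r[X_1,X_2] = -1.9 / (1.6733 · 2.5884) = -1.9 / 4.3313 = -0.4387
  r[X_2,X_2] = 1 (diagonal).

R is symmetric with unit diagonal. Assembling:

R = [[1, -0.4387],
 [-0.4387, 1]]


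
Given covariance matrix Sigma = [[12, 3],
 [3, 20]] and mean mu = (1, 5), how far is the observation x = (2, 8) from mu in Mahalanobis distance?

Step 1 — centre the observation: (x - mu) = (1, 3).

Step 2 — invert Sigma. det(Sigma) = 12·20 - (3)² = 231.
  Sigma^{-1} = (1/det) · [[d, -b], [-b, a]] = [[0.0866, -0.013],
 [-0.013, 0.0519]].

Step 3 — form the quadratic (x - mu)^T · Sigma^{-1} · (x - mu):
  Sigma^{-1} · (x - mu) = (0.0476, 0.1429).
  (x - mu)^T · [Sigma^{-1} · (x - mu)] = (1)·(0.0476) + (3)·(0.1429) = 0.4762.

Step 4 — take square root: d = √(0.4762) ≈ 0.6901.

d(x, mu) = √(0.4762) ≈ 0.6901


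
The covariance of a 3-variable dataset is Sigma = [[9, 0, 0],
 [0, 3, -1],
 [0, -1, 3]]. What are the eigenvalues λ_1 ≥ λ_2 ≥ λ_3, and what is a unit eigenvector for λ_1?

Step 1 — characteristic polynomial p(λ) = det(λI - Sigma) = λ³ - tr·λ² + c_1·λ - det, where tr = trace, c_1 = sum of the principal 2×2 minors, det = det(Sigma):
  tr = 9 + 3 + 3 = 15,
  c_1 = (9·3 - (0)²) + (9·3 - (0)²) + (3·3 - (-1)²) = 27 + 27 + 8 = 62,
  det = 9·(3·3 - (-1)²) - (0)·((0)·3 - (-1)·(0)) + (0)·((0)·(-1) - 3·(0)) = 9·(8) - (0)·(0) + (0)·(0) = 72.
  So p(λ) = λ³ - 15λ² + 62λ - 72.
Step 2 — look for an integer root (rational root theorem: any rational root is an integer divisor of 72). Testing λ = 2:
  p(2) = 8 - 60 + 124 - 72 = 0  ✓
  Dividing out (λ - 2): p(λ) = (λ - 2)(λ² - 13λ + 36).
Step 3 — remaining eigenvalues from the quadratic λ² - 13λ + 36 = 0:
  Δ = 13² - 4·36 = 169 - 144 = 25,  λ = (13 ± √25)/2 = (13 ± 5)/2 = 9 or 4.
  Sorted: λ_1 = 9,  λ_2 = 4,  λ_3 = 2  (check: sum = 15 = tr ✓).

Step 4 — unit eigenvector for λ_1 = 9: v spans the null space of (Sigma - λ_1 I), whose rows are
  r_1 = (0, 0, 0),  r_2 = (0, -6, -1),  r_3 = (0, -1, -6).
  v is orthogonal to every row, so take v ∝ r_2 × r_3 = ((-6)·(-6) - (-1)·(-1), (-1)·(0) - (0)·(-6), (0)·(-1) - (-6)·(0)) = (35, 0, 0).
  Rescale (divide by 35): u = (1, 0, 0).
  ||u|| = √((1)² + (0)² + (0)²) = √(1) = 1,  v_1 = u/||u|| ≈ (1, 0, 0) (||v_1|| = 1).

λ_1 = 9,  λ_2 = 4,  λ_3 = 2;  v_1 ≈ (1, 0, 0)


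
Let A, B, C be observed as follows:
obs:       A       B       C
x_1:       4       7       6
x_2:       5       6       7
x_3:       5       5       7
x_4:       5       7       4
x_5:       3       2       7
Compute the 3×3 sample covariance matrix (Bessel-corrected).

Step 1 — column means:
  mean(A) = (4 + 5 + 5 + 5 + 3) / 5 = 22/5 = 4.4
  mean(B) = (7 + 6 + 5 + 7 + 2) / 5 = 27/5 = 5.4
  mean(C) = (6 + 7 + 7 + 4 + 7) / 5 = 31/5 = 6.2

Step 2 — sample covariance S[i,j] = (1/(n-1)) · Σ_k (x_{k,i} - mean_i) · (x_{k,j} - mean_j), with n-1 = 4.
  S[A,A] = ((-0.4)·(-0.4) + (0.6)·(0.6) + (0.6)·(0.6) + (0.6)·(0.6) + (-1.4)·(-1.4)) / 4 = 3.2/4 = 0.8
  S[A,B] = ((-0.4)·(1.6) + (0.6)·(0.6) + (0.6)·(-0.4) + (0.6)·(1.6) + (-1.4)·(-3.4)) / 4 = 5.2/4 = 1.3
  S[A,C] = ((-0.4)·(-0.2) + (0.6)·(0.8) + (0.6)·(0.8) + (0.6)·(-2.2) + (-1.4)·(0.8)) / 4 = -1.4/4 = -0.35
  S[B,B] = ((1.6)·(1.6) + (0.6)·(0.6) + (-0.4)·(-0.4) + (1.6)·(1.6) + (-3.4)·(-3.4)) / 4 = 17.2/4 = 4.3
  S[B,C] = ((1.6)·(-0.2) + (0.6)·(0.8) + (-0.4)·(0.8) + (1.6)·(-2.2) + (-3.4)·(0.8)) / 4 = -6.4/4 = -1.6
  S[C,C] = ((-0.2)·(-0.2) + (0.8)·(0.8) + (0.8)·(0.8) + (-2.2)·(-2.2) + (0.8)·(0.8)) / 4 = 6.8/4 = 1.7

S is symmetric (S[j,i] = S[i,j]). Assembling:

S = [[0.8, 1.3, -0.35],
 [1.3, 4.3, -1.6],
 [-0.35, -1.6, 1.7]]


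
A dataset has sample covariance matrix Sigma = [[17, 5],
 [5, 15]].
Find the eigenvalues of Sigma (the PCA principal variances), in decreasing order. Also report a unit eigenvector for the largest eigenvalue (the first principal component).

Step 1 — characteristic polynomial of 2×2 Sigma:
  det(Sigma - λI) = λ² - trace · λ + det = 0.
  trace = 17 + 15 = 32, det = 17·15 - (5)² = 230.
Step 2 — discriminant:
  Δ = trace² - 4·det = 1024 - 920 = 104.
Step 3 — eigenvalues:
  λ = (trace ± √Δ)/2 = (32 ± 10.198)/2,
  λ_1 = 21.099,  λ_2 = 10.901.

Step 4 — unit eigenvector for λ_1: solve (Sigma - λ_1 I)v = 0. First row:
  (17 - 21.099)·v_x + (5)·v_y = 0, i.e. (-4.099)·v_x + (5)·v_y = 0,
  so v ∝ (b, λ_1 - a) = (5, 4.099) = u.
  ||u|| = √((5)² + (4.099)²) = √(41.802) ≈ 6.4654,
  v_1 = u/||u|| ≈ (0.7733, 0.634) (||v_1|| = 1).

λ_1 = 21.099,  λ_2 = 10.901;  v_1 ≈ (0.7733, 0.634)


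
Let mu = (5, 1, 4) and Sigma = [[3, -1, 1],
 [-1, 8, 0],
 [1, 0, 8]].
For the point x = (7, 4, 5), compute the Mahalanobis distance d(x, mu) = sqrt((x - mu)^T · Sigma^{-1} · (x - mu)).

Step 1 — centre the observation: (x - mu) = (2, 3, 1).

Step 2 — invert Sigma (cofactor / det for 3×3, or solve directly):
  Sigma^{-1} = [[0.3636, 0.0455, -0.0455],
 [0.0455, 0.1307, -0.0057],
 [-0.0455, -0.0057, 0.1307]].

Step 3 — form the quadratic (x - mu)^T · Sigma^{-1} · (x - mu):
  Sigma^{-1} · (x - mu) = (0.8182, 0.4773, 0.0227).
  (x - mu)^T · [Sigma^{-1} · (x - mu)] = (2)·(0.8182) + (3)·(0.4773) + (1)·(0.0227) = 3.0909.

Step 4 — take square root: d = √(3.0909) ≈ 1.7581.

d(x, mu) = √(3.0909) ≈ 1.7581


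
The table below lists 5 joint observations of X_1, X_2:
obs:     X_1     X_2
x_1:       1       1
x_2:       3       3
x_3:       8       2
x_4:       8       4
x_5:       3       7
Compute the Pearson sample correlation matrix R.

Step 1 — column means:
  mean(X_1) = (1 + 3 + 8 + 8 + 3) / 5 = 23/5 = 4.6
  mean(X_2) = (1 + 3 + 2 + 4 + 7) / 5 = 17/5 = 3.4

Step 2 — sample variances and covariances s[i,j] = (1/(n-1)) · Σ_k (x_{k,i} - mean_i) · (x_{k,j} - mean_j), with n-1 = 4:
  s[X_1,X_1] = ((-3.6)·(-3.6) + (-1.6)·(-1.6) + (3.4)·(3.4) + (3.4)·(3.4) + (-1.6)·(-1.6)) / 4 = 41.2/4 = 10.3
  s[X_1,X_2] = ((-3.6)·(-2.4) + (-1.6)·(-0.4) + (3.4)·(-1.4) + (3.4)·(0.6) + (-1.6)·(3.6)) / 4 = 0.8/4 = 0.2
  s[X_2,X_2] = ((-2.4)·(-2.4) + (-0.4)·(-0.4) + (-1.4)·(-1.4) + (0.6)·(0.6) + (3.6)·(3.6)) / 4 = 21.2/4 = 5.3
  Sample standard deviations s_i = √(s[i,i]):
  s(X_1) = √(10.3) = 3.2094
  s(X_2) = √(5.3) = 2.3022

Step 3 — r_{ij} = s_{ij} / (s_i · s_j):
  r[X_1,X_1] = 1 (diagonal).
  r[X_1,X_2] = 0.2 / (3.2094 · 2.3022) = 0.2 / 7.3885 = 0.0271
  r[X_2,X_2] = 1 (diagonal).

R is symmetric with unit diagonal. Assembling:

R = [[1, 0.0271],
 [0.0271, 1]]


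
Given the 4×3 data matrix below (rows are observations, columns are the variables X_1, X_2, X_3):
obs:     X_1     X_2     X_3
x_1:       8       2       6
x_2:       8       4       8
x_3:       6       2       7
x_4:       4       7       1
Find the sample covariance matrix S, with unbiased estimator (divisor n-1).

Step 1 — column means:
  mean(X_1) = (8 + 8 + 6 + 4) / 4 = 26/4 = 6.5
  mean(X_2) = (2 + 4 + 2 + 7) / 4 = 15/4 = 3.75
  mean(X_3) = (6 + 8 + 7 + 1) / 4 = 22/4 = 5.5

Step 2 — sample covariance S[i,j] = (1/(n-1)) · Σ_k (x_{k,i} - mean_i) · (x_{k,j} - mean_j), with n-1 = 3.
  S[X_1,X_1] = ((1.5)·(1.5) + (1.5)·(1.5) + (-0.5)·(-0.5) + (-2.5)·(-2.5)) / 3 = 11/3 = 3.6667
  S[X_1,X_2] = ((1.5)·(-1.75) + (1.5)·(0.25) + (-0.5)·(-1.75) + (-2.5)·(3.25)) / 3 = -9.5/3 = -3.1667
  S[X_1,X_3] = ((1.5)·(0.5) + (1.5)·(2.5) + (-0.5)·(1.5) + (-2.5)·(-4.5)) / 3 = 15/3 = 5
  S[X_2,X_2] = ((-1.75)·(-1.75) + (0.25)·(0.25) + (-1.75)·(-1.75) + (3.25)·(3.25)) / 3 = 16.75/3 = 5.5833
  S[X_2,X_3] = ((-1.75)·(0.5) + (0.25)·(2.5) + (-1.75)·(1.5) + (3.25)·(-4.5)) / 3 = -17.5/3 = -5.8333
  S[X_3,X_3] = ((0.5)·(0.5) + (2.5)·(2.5) + (1.5)·(1.5) + (-4.5)·(-4.5)) / 3 = 29/3 = 9.6667

S is symmetric (S[j,i] = S[i,j]). Assembling:

S = [[3.6667, -3.1667, 5],
 [-3.1667, 5.5833, -5.8333],
 [5, -5.8333, 9.6667]]


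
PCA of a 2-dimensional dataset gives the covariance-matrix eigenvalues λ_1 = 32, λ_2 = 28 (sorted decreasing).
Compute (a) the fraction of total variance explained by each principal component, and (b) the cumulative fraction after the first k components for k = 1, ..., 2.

Step 1 — total variance = trace(Sigma) = Σ λ_i = 32 + 28 = 60.

Step 2 — fraction explained by component i = λ_i / Σ λ:
  PC1: 32/60 = 0.5333
  PC2: 28/60 = 0.4667

Step 3 — cumulative fraction after k components = (λ_1 + ... + λ_k) / Σ λ:
  k = 1: 32/60 = 0.5333
  k = 2: (32 + 28)/60 = 60/60 = 1

Summary (fraction, with percent):

explained: PC1 0.5333 (53.33%), PC2 0.4667 (46.67%);  cumulative: 0.5333, 1


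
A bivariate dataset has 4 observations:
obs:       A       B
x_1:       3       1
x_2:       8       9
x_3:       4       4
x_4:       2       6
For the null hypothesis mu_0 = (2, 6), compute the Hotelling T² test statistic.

Step 1 — sample mean vector:
  mean(A) = (3 + 8 + 4 + 2) / 4 = 17/4 = 4.25
  mean(B) = (1 + 9 + 4 + 6) / 4 = 20/4 = 5
  x̄ = (4.25, 5),  deviation x̄ - mu_0 = (4.25, 5) - (2, 6) = (2.25, -1).

Step 2 — sample covariance matrix, S[i,j] = (1/(n-1)) · Σ_k (x_{k,i} - mean_i) · (x_{k,j} - mean_j), divisor n-1 = 3:
  S[A,A] = ((-1.25)·(-1.25) + (3.75)·(3.75) + (-0.25)·(-0.25) + (-2.25)·(-2.25)) / 3 = 20.75/3 = 6.9167
  S[A,B] = ((-1.25)·(-4) + (3.75)·(4) + (-0.25)·(-1) + (-2.25)·(1)) / 3 = 18/3 = 6
  S[B,B] = ((-4)·(-4) + (4)·(4) + (-1)·(-1) + (1)·(1)) / 3 = 34/3 = 11.3333
  S = [[6.9167, 6],
 [6, 11.3333]].

Step 3 — invert S. det(S) = 6.9167·11.3333 - (6)² = 42.3889.
  S^{-1} = (1/det) · [[d, -b], [-b, a]] = [[0.2674, -0.1415],
 [-0.1415, 0.1632]].

Step 4 — quadratic form (x̄ - mu_0)^T · S^{-1} · (x̄ - mu_0):
  S^{-1} · (x̄ - mu_0) = (0.7431, -0.4817),
  (x̄ - mu_0)^T · [...] = (2.25)·(0.7431) + (-1)·(-0.4817) = 2.1537.

Step 5 — scale by n: T² = 4 · 2.1537 = 8.6147.

T² ≈ 8.6147


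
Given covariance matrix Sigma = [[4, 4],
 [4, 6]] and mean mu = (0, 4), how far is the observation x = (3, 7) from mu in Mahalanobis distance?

Step 1 — centre the observation: (x - mu) = (3, 3).

Step 2 — invert Sigma. det(Sigma) = 4·6 - (4)² = 8.
  Sigma^{-1} = (1/det) · [[d, -b], [-b, a]] = [[0.75, -0.5],
 [-0.5, 0.5]].

Step 3 — form the quadratic (x - mu)^T · Sigma^{-1} · (x - mu):
  Sigma^{-1} · (x - mu) = (0.75, 0).
  (x - mu)^T · [Sigma^{-1} · (x - mu)] = (3)·(0.75) + (3)·(0) = 2.25.

Step 4 — take square root: d = √(2.25) ≈ 1.5.

d(x, mu) = √(2.25) ≈ 1.5


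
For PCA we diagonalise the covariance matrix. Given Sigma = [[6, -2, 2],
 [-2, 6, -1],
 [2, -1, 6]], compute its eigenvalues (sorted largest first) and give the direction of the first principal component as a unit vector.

Step 1 — characteristic polynomial p(λ) = det(λI - Sigma) = λ³ - tr·λ² + c_1·λ - det, where tr = trace, c_1 = sum of the principal 2×2 minors, det = det(Sigma):
  tr = 6 + 6 + 6 = 18,
  c_1 = (6·6 - (-2)²) + (6·6 - (2)²) + (6·6 - (-1)²) = 32 + 32 + 35 = 99,
  det = 6·(6·6 - (-1)²) - (-2)·((-2)·6 - (-1)·(2)) + (2)·((-2)·(-1) - 6·(2)) = 6·(35) - (-2)·(-10) + (2)·(-10) = 170.
  So p(λ) = λ³ - 18λ² + 99λ - 170.
Step 2 — look for an integer root (rational root theorem: any rational root is an integer divisor of 170). Testing λ = 5:
  p(5) = 125 - 450 + 495 - 170 = 0  ✓
  Dividing out (λ - 5): p(λ) = (λ - 5)(λ² - 13λ + 34).
Step 3 — remaining eigenvalues from the quadratic λ² - 13λ + 34 = 0:
  Δ = 13² - 4·34 = 169 - 136 = 33,  λ = (13 ± √33)/2 = (13 ± 5.7446)/2 ≈ 9.3723 or 3.6277.
  Sorted: λ_1 = 9.3723,  λ_2 = 5,  λ_3 = 3.6277  (check: sum = 18 = tr ✓).

Step 4 — unit eigenvector for λ_1 ≈ 9.3723: v spans the null space of (Sigma - λ_1 I), whose rows are
  r_1 = (-3.3723, -2, 2),  r_2 = (-2, -3.3723, -1),  r_3 = (2, -1, -3.3723).
  v is orthogonal to every row, so take v ∝ r_1 × r_2 = ((-2)·(-1) - (2)·(-3.3723), (2)·(-2) - (-3.3723)·(-1), (-3.3723)·(-3.3723) - (-2)·(-2)) ≈ (8.7446, -7.3723, 7.3723).
  Let u = (8.7446, -7.3723, 7.3723).
  ||u|| = √((8.7446)² + (-7.3723)² + (7.3723)²) = √(185.1684) ≈ 13.6077,  v_1 = u/||u|| ≈ (0.6426, -0.5418, 0.5418) (||v_1|| = 1).

λ_1 = 9.3723,  λ_2 = 5,  λ_3 = 3.6277;  v_1 ≈ (0.6426, -0.5418, 0.5418)


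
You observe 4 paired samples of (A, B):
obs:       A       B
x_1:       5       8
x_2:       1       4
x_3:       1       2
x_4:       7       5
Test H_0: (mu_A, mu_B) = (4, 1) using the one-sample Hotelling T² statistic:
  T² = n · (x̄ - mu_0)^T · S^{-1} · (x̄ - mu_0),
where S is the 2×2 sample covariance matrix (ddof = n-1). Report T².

Step 1 — sample mean vector:
  mean(A) = (5 + 1 + 1 + 7) / 4 = 14/4 = 3.5
  mean(B) = (8 + 4 + 2 + 5) / 4 = 19/4 = 4.75
  x̄ = (3.5, 4.75),  deviation x̄ - mu_0 = (3.5, 4.75) - (4, 1) = (-0.5, 3.75).

Step 2 — sample covariance matrix, S[i,j] = (1/(n-1)) · Σ_k (x_{k,i} - mean_i) · (x_{k,j} - mean_j), divisor n-1 = 3:
  S[A,A] = ((1.5)·(1.5) + (-2.5)·(-2.5) + (-2.5)·(-2.5) + (3.5)·(3.5)) / 3 = 27/3 = 9
  S[A,B] = ((1.5)·(3.25) + (-2.5)·(-0.75) + (-2.5)·(-2.75) + (3.5)·(0.25)) / 3 = 14.5/3 = 4.8333
  S[B,B] = ((3.25)·(3.25) + (-0.75)·(-0.75) + (-2.75)·(-2.75) + (0.25)·(0.25)) / 3 = 18.75/3 = 6.25
  S = [[9, 4.8333],
 [4.8333, 6.25]].

Step 3 — invert S. det(S) = 9·6.25 - (4.8333)² = 32.8889.
  S^{-1} = (1/det) · [[d, -b], [-b, a]] = [[0.19, -0.147],
 [-0.147, 0.2736]].

Step 4 — quadratic form (x̄ - mu_0)^T · S^{-1} · (x̄ - mu_0):
  S^{-1} · (x̄ - mu_0) = (-0.6461, 1.0997),
  (x̄ - mu_0)^T · [...] = (-0.5)·(-0.6461) + (3.75)·(1.0997) = 4.4468.

Step 5 — scale by n: T² = 4 · 4.4468 = 17.7872.

T² ≈ 17.7872


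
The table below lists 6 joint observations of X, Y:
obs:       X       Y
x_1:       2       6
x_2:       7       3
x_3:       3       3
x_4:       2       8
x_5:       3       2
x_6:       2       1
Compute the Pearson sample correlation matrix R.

Step 1 — column means:
  mean(X) = (2 + 7 + 3 + 2 + 3 + 2) / 6 = 19/6 = 3.1667
  mean(Y) = (6 + 3 + 3 + 8 + 2 + 1) / 6 = 23/6 = 3.8333

Step 2 — sample variances and covariances s[i,j] = (1/(n-1)) · Σ_k (x_{k,i} - mean_i) · (x_{k,j} - mean_j), with n-1 = 5:
  s[X,X] = ((-1.1667)·(-1.1667) + (3.8333)·(3.8333) + (-0.1667)·(-0.1667) + (-1.1667)·(-1.1667) + (-0.1667)·(-0.1667) + (-1.1667)·(-1.1667)) / 5 = 18.8333/5 = 3.7667
  s[X,Y] = ((-1.1667)·(2.1667) + (3.8333)·(-0.8333) + (-0.1667)·(-0.8333) + (-1.1667)·(4.1667) + (-0.1667)·(-1.8333) + (-1.1667)·(-2.8333)) / 5 = -6.8333/5 = -1.3667
  s[Y,Y] = ((2.1667)·(2.1667) + (-0.8333)·(-0.8333) + (-0.8333)·(-0.8333) + (4.1667)·(4.1667) + (-1.8333)·(-1.8333) + (-2.8333)·(-2.8333)) / 5 = 34.8333/5 = 6.9667
  Sample standard deviations s_i = √(s[i,i]):
  s(X) = √(3.7667) = 1.9408
  s(Y) = √(6.9667) = 2.6394

Step 3 — r_{ij} = s_{ij} / (s_i · s_j):
  r[X,X] = 1 (diagonal).
  r[X,Y] = -1.3667 / (1.9408 · 2.6394) = -1.3667 / 5.1226 = -0.2668
  r[Y,Y] = 1 (diagonal).

R is symmetric with unit diagonal. Assembling:

R = [[1, -0.2668],
 [-0.2668, 1]]


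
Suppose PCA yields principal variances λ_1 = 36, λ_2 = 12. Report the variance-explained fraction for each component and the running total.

Step 1 — total variance = trace(Sigma) = Σ λ_i = 36 + 12 = 48.

Step 2 — fraction explained by component i = λ_i / Σ λ:
  PC1: 36/48 = 0.75
  PC2: 12/48 = 0.25

Step 3 — cumulative fraction after k components = (λ_1 + ... + λ_k) / Σ λ:
  k = 1: 36/48 = 0.75
  k = 2: (36 + 12)/48 = 48/48 = 1

Summary (fraction, with percent):

explained: PC1 0.75 (75%), PC2 0.25 (25%);  cumulative: 0.75, 1


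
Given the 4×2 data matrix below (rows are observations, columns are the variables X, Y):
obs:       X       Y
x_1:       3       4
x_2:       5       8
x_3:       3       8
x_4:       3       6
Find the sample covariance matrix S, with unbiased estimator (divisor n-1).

Step 1 — column means:
  mean(X) = (3 + 5 + 3 + 3) / 4 = 14/4 = 3.5
  mean(Y) = (4 + 8 + 8 + 6) / 4 = 26/4 = 6.5

Step 2 — sample covariance S[i,j] = (1/(n-1)) · Σ_k (x_{k,i} - mean_i) · (x_{k,j} - mean_j), with n-1 = 3.
  S[X,X] = ((-0.5)·(-0.5) + (1.5)·(1.5) + (-0.5)·(-0.5) + (-0.5)·(-0.5)) / 3 = 3/3 = 1
  S[X,Y] = ((-0.5)·(-2.5) + (1.5)·(1.5) + (-0.5)·(1.5) + (-0.5)·(-0.5)) / 3 = 3/3 = 1
  S[Y,Y] = ((-2.5)·(-2.5) + (1.5)·(1.5) + (1.5)·(1.5) + (-0.5)·(-0.5)) / 3 = 11/3 = 3.6667

S is symmetric (S[j,i] = S[i,j]). Assembling:

S = [[1, 1],
 [1, 3.6667]]


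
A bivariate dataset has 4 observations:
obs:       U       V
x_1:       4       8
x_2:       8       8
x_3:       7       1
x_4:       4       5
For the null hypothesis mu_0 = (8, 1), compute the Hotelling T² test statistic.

Step 1 — sample mean vector:
  mean(U) = (4 + 8 + 7 + 4) / 4 = 23/4 = 5.75
  mean(V) = (8 + 8 + 1 + 5) / 4 = 22/4 = 5.5
  x̄ = (5.75, 5.5),  deviation x̄ - mu_0 = (5.75, 5.5) - (8, 1) = (-2.25, 4.5).

Step 2 — sample covariance matrix, S[i,j] = (1/(n-1)) · Σ_k (x_{k,i} - mean_i) · (x_{k,j} - mean_j), divisor n-1 = 3:
  S[U,U] = ((-1.75)·(-1.75) + (2.25)·(2.25) + (1.25)·(1.25) + (-1.75)·(-1.75)) / 3 = 12.75/3 = 4.25
  S[U,V] = ((-1.75)·(2.5) + (2.25)·(2.5) + (1.25)·(-4.5) + (-1.75)·(-0.5)) / 3 = -3.5/3 = -1.1667
  S[V,V] = ((2.5)·(2.5) + (2.5)·(2.5) + (-4.5)·(-4.5) + (-0.5)·(-0.5)) / 3 = 33/3 = 11
  S = [[4.25, -1.1667],
 [-1.1667, 11]].

Step 3 — invert S. det(S) = 4.25·11 - (-1.1667)² = 45.3889.
  S^{-1} = (1/det) · [[d, -b], [-b, a]] = [[0.2424, 0.0257],
 [0.0257, 0.0936]].

Step 4 — quadratic form (x̄ - mu_0)^T · S^{-1} · (x̄ - mu_0):
  S^{-1} · (x̄ - mu_0) = (-0.4296, 0.3635),
  (x̄ - mu_0)^T · [...] = (-2.25)·(-0.4296) + (4.5)·(0.3635) = 2.6025.

Step 5 — scale by n: T² = 4 · 2.6025 = 10.41.

T² ≈ 10.41
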